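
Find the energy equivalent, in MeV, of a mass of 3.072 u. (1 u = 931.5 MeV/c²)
E = mc² = 2862 MeV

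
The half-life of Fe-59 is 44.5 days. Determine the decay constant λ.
λ = ln(2)/t½ = 0.01558 day⁻¹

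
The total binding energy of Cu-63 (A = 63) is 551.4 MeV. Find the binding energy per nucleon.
B.E./A = 551.4/63 = 8.752 MeV/nucleon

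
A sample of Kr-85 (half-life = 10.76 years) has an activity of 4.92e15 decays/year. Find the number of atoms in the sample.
N = A/λ = 7.638e16 atoms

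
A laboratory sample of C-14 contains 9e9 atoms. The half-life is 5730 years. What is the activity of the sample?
A = λN = 1.089e6 decays/year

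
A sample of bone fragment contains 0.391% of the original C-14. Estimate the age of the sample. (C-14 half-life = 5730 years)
Age = t½ × log₂(1/ratio) = 45830 years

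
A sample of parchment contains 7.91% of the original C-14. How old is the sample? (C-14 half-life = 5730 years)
Age = t½ × log₂(1/ratio) = 20970 years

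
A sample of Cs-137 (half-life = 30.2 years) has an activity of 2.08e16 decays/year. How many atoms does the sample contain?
N = A/λ = 9.062e17 atoms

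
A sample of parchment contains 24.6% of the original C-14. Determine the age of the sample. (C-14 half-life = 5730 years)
Age = t½ × log₂(1/ratio) = 11590 years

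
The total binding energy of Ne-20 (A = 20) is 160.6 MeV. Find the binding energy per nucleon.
B.E./A = 160.6/20 = 8.03 MeV/nucleon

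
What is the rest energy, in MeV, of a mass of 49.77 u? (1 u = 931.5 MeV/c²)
E = mc² = 46360 MeV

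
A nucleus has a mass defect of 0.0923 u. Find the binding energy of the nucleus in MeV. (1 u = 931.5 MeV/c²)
B.E. = Δm × 931.5 = 85.98 MeV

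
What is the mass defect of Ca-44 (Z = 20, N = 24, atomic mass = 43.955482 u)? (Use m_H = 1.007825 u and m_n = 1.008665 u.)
Δm = Z·m_H + N·m_n − M = 0.409 u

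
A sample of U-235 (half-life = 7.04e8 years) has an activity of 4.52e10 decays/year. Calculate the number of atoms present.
N = A/λ = 4.591e19 atoms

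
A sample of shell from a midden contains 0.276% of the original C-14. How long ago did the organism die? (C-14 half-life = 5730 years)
Age = t½ × log₂(1/ratio) = 48710 years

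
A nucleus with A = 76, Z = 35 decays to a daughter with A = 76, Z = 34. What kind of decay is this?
ΔA = 0, ΔZ = -1 ⇒ beta-plus decay (β⁺) or electron capture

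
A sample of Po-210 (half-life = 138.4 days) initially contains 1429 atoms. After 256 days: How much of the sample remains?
N = N₀(1/2)^(t/t½) = 396.5 atoms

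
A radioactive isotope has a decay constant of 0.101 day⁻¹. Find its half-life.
t½ = ln(2)/λ = 6.863 days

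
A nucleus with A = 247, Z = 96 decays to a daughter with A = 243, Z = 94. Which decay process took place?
ΔA = -4, ΔZ = -2 ⇒ alpha decay (α)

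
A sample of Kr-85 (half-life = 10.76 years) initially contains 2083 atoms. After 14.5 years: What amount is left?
N = N₀(1/2)^(t/t½) = 818.5 atoms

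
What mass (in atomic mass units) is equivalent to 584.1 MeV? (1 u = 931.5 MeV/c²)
m = E/c² = 0.6271 u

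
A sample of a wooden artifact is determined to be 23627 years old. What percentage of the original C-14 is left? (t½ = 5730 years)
N/N₀ = (1/2)^(t/t½) = 0.05738 = 5.74%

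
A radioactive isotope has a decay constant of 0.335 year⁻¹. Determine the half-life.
t½ = ln(2)/λ = 2.069 years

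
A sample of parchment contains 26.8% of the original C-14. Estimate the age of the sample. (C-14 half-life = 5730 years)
Age = t½ × log₂(1/ratio) = 10890 years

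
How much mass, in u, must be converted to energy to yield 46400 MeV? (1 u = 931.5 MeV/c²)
m = E/c² = 49.81 u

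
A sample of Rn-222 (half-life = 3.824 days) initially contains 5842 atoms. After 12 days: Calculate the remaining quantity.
N = N₀(1/2)^(t/t½) = 663.6 atoms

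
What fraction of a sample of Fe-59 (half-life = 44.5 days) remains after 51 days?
N/N₀ = (1/2)^(t/t½) = 0.4519 = 45.2%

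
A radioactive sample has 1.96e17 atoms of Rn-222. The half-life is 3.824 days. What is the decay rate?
A = λN = 3.553e16 decays/day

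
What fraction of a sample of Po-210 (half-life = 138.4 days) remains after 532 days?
N/N₀ = (1/2)^(t/t½) = 0.06964 = 6.96%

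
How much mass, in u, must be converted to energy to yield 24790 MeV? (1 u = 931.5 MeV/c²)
m = E/c² = 26.61 u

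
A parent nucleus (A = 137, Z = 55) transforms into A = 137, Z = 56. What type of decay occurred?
ΔA = 0, ΔZ = +1 ⇒ beta-minus decay (β⁻)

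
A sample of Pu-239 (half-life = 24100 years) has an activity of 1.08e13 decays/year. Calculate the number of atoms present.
N = A/λ = 3.755e17 atoms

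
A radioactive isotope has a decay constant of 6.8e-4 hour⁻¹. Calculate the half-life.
t½ = ln(2)/λ = 1019 hours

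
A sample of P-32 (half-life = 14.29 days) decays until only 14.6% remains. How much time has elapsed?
t = t½ × log₂(N₀/N) = 39.67 days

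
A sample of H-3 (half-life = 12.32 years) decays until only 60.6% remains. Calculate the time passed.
t = t½ × log₂(N₀/N) = 8.903 years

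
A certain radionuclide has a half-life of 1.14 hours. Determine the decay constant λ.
λ = ln(2)/t½ = 0.608 hour⁻¹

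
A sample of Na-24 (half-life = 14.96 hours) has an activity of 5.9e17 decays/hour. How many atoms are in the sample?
N = A/λ = 1.273e19 atoms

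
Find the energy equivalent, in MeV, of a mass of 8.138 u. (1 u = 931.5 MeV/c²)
E = mc² = 7581 MeV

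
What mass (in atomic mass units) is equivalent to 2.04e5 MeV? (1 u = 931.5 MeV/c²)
m = E/c² = 219 u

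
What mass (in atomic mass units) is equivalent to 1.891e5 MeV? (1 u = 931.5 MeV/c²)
m = E/c² = 203 u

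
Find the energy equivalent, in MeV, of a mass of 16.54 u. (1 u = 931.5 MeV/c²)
E = mc² = 15410 MeV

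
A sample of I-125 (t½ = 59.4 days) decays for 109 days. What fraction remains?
N/N₀ = (1/2)^(t/t½) = 0.2803 = 28%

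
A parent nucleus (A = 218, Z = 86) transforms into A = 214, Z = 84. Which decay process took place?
ΔA = -4, ΔZ = -2 ⇒ alpha decay (α)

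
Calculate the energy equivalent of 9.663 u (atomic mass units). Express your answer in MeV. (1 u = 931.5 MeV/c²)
E = mc² = 9001 MeV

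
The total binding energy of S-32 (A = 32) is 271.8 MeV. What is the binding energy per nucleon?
B.E./A = 271.8/32 = 8.494 MeV/nucleon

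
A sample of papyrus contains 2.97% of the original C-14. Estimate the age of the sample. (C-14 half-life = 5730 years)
Age = t½ × log₂(1/ratio) = 29070 years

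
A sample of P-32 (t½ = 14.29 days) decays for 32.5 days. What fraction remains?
N/N₀ = (1/2)^(t/t½) = 0.2067 = 20.7%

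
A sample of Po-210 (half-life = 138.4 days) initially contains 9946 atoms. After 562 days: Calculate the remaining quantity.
N = N₀(1/2)^(t/t½) = 596 atoms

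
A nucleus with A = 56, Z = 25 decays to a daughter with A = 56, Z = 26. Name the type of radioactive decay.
ΔA = 0, ΔZ = +1 ⇒ beta-minus decay (β⁻)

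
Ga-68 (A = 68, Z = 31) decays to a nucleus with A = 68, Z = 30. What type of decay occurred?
ΔA = 0, ΔZ = -1 ⇒ beta-plus decay (β⁺) or electron capture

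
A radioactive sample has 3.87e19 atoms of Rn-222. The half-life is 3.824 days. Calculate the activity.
A = λN = 7.015e18 decays/day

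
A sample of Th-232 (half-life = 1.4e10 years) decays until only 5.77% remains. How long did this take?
t = t½ × log₂(N₀/N) = 5.761e10 years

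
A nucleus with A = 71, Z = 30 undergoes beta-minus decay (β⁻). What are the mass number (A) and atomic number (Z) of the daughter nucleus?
Daughter: A = 71, Z = 31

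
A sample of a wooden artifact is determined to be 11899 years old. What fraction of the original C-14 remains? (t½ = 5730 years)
N/N₀ = (1/2)^(t/t½) = 0.2371 = 23.7%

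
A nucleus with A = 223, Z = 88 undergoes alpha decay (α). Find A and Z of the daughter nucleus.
Daughter: A = 219, Z = 86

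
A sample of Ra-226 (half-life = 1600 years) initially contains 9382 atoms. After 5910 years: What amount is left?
N = N₀(1/2)^(t/t½) = 725 atoms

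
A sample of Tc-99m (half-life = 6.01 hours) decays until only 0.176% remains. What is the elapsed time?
t = t½ × log₂(N₀/N) = 54.99 hours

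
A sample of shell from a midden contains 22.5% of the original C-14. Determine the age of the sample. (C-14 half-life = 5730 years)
Age = t½ × log₂(1/ratio) = 12330 years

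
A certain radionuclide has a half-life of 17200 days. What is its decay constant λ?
λ = ln(2)/t½ = 4.03e-5 day⁻¹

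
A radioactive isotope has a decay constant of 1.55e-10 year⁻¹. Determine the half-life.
t½ = ln(2)/λ = 4.472e9 years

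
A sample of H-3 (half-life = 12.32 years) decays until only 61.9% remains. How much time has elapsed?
t = t½ × log₂(N₀/N) = 8.525 years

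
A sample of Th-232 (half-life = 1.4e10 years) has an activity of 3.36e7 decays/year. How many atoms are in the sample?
N = A/λ = 6.786e17 atoms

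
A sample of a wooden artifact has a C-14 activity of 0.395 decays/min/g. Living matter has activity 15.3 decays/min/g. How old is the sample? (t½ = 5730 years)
Age = t½ × log₂(A₀/A) = 30230 years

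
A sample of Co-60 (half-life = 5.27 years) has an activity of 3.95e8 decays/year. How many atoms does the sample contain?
N = A/λ = 3.003e9 atoms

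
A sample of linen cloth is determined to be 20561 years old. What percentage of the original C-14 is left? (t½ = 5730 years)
N/N₀ = (1/2)^(t/t½) = 0.08314 = 8.31%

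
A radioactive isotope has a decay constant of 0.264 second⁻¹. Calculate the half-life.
t½ = ln(2)/λ = 2.626 seconds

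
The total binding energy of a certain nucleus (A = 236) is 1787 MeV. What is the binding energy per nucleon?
B.E./A = 1787/236 = 7.572 MeV/nucleon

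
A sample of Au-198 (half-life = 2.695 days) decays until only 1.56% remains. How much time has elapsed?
t = t½ × log₂(N₀/N) = 16.18 days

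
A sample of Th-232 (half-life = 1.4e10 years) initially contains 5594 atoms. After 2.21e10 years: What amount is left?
N = N₀(1/2)^(t/t½) = 1873 atoms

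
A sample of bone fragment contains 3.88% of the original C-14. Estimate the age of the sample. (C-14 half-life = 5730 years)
Age = t½ × log₂(1/ratio) = 26860 years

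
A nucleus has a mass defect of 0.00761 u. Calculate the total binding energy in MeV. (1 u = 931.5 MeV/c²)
B.E. = Δm × 931.5 = 7.089 MeV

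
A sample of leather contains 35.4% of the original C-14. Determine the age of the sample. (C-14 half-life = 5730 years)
Age = t½ × log₂(1/ratio) = 8585 years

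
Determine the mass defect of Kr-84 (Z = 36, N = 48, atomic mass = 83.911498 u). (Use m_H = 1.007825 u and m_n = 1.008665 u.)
Δm = Z·m_H + N·m_n − M = 0.7861 u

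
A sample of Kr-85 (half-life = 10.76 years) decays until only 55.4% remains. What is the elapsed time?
t = t½ × log₂(N₀/N) = 9.168 years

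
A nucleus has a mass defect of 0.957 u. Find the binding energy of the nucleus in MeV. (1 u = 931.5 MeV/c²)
B.E. = Δm × 931.5 = 891.4 MeV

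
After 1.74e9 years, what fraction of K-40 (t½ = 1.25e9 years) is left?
N/N₀ = (1/2)^(t/t½) = 0.381 = 38.1%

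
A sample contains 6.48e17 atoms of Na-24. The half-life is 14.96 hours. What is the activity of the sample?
A = λN = 3.002e16 decays/hour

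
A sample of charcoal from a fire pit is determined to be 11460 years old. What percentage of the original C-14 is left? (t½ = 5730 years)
N/N₀ = (1/2)^(t/t½) = 0.25 = 25%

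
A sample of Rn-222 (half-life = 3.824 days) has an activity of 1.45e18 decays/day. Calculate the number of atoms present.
N = A/λ = 7.999e18 atoms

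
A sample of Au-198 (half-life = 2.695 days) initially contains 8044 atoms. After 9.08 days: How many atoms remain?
N = N₀(1/2)^(t/t½) = 778.5 atoms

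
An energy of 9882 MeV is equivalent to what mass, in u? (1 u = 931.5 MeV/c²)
m = E/c² = 10.61 u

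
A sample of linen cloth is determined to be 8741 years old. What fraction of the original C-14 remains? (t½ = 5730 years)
N/N₀ = (1/2)^(t/t½) = 0.3474 = 34.7%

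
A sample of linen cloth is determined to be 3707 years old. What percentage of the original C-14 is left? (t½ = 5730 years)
N/N₀ = (1/2)^(t/t½) = 0.6386 = 63.9%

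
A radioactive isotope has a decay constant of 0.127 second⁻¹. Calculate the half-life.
t½ = ln(2)/λ = 5.458 seconds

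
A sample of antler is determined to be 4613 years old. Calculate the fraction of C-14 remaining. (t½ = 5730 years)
N/N₀ = (1/2)^(t/t½) = 0.5723 = 57.2%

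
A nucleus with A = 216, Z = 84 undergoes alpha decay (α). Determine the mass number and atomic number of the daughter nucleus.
Daughter: A = 212, Z = 82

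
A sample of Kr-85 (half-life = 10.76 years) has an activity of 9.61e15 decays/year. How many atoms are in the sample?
N = A/λ = 1.492e17 atoms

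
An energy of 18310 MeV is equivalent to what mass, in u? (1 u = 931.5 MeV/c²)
m = E/c² = 19.66 u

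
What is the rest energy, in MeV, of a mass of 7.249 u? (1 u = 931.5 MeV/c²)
E = mc² = 6752 MeV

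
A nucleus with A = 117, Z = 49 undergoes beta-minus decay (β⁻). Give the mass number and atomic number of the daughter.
Daughter: A = 117, Z = 50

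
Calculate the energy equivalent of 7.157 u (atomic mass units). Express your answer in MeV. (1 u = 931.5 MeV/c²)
E = mc² = 6667 MeV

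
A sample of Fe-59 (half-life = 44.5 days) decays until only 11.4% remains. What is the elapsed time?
t = t½ × log₂(N₀/N) = 139.4 days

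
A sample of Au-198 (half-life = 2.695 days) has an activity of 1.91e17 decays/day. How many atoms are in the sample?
N = A/λ = 7.426e17 atoms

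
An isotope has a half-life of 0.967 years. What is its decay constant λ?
λ = ln(2)/t½ = 0.7168 year⁻¹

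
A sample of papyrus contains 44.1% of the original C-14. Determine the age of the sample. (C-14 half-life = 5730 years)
Age = t½ × log₂(1/ratio) = 6768 years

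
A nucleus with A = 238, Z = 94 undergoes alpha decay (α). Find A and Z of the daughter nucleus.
Daughter: A = 234, Z = 92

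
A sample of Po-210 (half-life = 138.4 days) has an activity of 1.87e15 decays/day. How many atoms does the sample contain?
N = A/λ = 3.734e17 atoms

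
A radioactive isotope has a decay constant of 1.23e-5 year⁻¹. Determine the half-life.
t½ = ln(2)/λ = 56350 years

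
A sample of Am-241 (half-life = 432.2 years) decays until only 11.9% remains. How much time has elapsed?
t = t½ × log₂(N₀/N) = 1327 years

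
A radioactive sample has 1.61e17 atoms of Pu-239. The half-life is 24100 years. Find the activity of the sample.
A = λN = 4.631e12 decays/year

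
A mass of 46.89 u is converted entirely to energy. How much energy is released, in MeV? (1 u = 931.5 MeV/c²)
E = mc² = 43680 MeV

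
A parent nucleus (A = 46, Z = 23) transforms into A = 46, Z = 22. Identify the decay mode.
ΔA = 0, ΔZ = -1 ⇒ beta-plus decay (β⁺) or electron capture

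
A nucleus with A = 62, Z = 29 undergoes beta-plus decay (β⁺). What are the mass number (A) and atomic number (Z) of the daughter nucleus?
Daughter: A = 62, Z = 28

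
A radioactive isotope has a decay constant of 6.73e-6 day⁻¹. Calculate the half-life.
t½ = ln(2)/λ = 1.03e5 days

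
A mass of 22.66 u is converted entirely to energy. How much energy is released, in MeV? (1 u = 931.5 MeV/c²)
E = mc² = 21110 MeV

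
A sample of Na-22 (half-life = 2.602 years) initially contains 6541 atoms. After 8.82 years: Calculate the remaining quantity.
N = N₀(1/2)^(t/t½) = 624.1 atoms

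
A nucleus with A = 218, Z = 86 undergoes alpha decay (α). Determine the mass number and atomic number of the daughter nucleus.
Daughter: A = 214, Z = 84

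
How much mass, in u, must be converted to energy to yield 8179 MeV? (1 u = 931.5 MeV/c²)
m = E/c² = 8.78 u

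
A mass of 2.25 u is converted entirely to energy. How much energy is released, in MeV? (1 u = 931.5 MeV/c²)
E = mc² = 2096 MeV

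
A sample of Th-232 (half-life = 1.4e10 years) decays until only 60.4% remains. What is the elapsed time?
t = t½ × log₂(N₀/N) = 1.018e10 years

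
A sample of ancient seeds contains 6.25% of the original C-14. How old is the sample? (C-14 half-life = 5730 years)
Age = t½ × log₂(1/ratio) = 22920 years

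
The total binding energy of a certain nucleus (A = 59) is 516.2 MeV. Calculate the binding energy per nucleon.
B.E./A = 516.2/59 = 8.749 MeV/nucleon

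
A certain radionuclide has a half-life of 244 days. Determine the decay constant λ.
λ = ln(2)/t½ = 0.002841 day⁻¹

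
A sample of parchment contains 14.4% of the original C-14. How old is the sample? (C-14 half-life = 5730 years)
Age = t½ × log₂(1/ratio) = 16020 years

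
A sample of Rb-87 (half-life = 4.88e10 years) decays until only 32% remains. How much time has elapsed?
t = t½ × log₂(N₀/N) = 8.022e10 years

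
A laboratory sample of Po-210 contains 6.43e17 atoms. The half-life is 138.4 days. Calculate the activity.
A = λN = 3.22e15 decays/day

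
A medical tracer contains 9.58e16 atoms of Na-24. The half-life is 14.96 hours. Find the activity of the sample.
A = λN = 4.439e15 decays/hour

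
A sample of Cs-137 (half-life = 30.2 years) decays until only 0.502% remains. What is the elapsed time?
t = t½ × log₂(N₀/N) = 230.7 years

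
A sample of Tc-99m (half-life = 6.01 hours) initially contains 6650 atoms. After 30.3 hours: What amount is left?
N = N₀(1/2)^(t/t½) = 201.9 atoms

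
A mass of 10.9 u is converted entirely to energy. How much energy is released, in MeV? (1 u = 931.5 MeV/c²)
E = mc² = 10150 MeV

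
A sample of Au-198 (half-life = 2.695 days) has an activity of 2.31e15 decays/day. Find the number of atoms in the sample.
N = A/λ = 8.981e15 atoms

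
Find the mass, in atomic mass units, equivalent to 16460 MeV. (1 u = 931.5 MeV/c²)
m = E/c² = 17.67 u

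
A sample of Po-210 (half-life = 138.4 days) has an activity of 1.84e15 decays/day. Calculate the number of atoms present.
N = A/λ = 3.674e17 atoms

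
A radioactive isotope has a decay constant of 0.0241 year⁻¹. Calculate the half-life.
t½ = ln(2)/λ = 28.76 years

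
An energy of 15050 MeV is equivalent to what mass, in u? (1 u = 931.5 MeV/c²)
m = E/c² = 16.16 u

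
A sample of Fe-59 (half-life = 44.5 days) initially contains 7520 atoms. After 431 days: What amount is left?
N = N₀(1/2)^(t/t½) = 9.133 atoms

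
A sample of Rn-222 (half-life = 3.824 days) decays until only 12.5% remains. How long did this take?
t = t½ × log₂(N₀/N) = 11.47 days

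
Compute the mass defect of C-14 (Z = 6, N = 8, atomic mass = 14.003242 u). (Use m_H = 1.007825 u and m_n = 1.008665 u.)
Δm = Z·m_H + N·m_n − M = 0.113 u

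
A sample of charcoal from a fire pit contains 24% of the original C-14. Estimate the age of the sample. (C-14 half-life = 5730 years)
Age = t½ × log₂(1/ratio) = 11800 years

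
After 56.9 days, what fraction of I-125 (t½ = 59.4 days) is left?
N/N₀ = (1/2)^(t/t½) = 0.5148 = 51.5%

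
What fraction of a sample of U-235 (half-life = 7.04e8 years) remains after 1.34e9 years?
N/N₀ = (1/2)^(t/t½) = 0.2673 = 26.7%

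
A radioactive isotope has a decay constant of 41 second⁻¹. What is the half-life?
t½ = ln(2)/λ = 0.01691 seconds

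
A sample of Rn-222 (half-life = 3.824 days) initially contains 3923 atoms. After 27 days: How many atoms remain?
N = N₀(1/2)^(t/t½) = 29.39 atoms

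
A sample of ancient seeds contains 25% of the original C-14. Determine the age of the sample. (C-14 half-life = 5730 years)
Age = t½ × log₂(1/ratio) = 11460 years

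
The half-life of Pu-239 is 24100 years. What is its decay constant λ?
λ = ln(2)/t½ = 2.876e-5 year⁻¹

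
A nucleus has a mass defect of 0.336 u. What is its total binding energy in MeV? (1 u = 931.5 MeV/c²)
B.E. = Δm × 931.5 = 313 MeV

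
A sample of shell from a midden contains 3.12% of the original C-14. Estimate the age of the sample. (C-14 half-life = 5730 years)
Age = t½ × log₂(1/ratio) = 28660 years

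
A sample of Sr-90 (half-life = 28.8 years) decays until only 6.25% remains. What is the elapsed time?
t = t½ × log₂(N₀/N) = 115.2 years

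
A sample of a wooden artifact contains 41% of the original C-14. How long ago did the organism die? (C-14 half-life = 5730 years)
Age = t½ × log₂(1/ratio) = 7371 years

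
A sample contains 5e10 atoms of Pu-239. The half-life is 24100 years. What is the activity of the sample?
A = λN = 1.438e6 decays/year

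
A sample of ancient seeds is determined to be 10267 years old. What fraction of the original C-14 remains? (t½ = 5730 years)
N/N₀ = (1/2)^(t/t½) = 0.2888 = 28.9%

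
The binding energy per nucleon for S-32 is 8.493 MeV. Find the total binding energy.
B.E. = 8.493 × 32 = 271.8 MeV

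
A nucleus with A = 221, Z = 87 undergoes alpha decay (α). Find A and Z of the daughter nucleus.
Daughter: A = 217, Z = 85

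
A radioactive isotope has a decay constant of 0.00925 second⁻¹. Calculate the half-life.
t½ = ln(2)/λ = 74.93 seconds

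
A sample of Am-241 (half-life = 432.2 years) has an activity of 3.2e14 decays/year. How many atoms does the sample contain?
N = A/λ = 1.995e17 atoms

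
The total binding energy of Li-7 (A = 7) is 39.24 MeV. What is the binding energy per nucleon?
B.E./A = 39.24/7 = 5.606 MeV/nucleon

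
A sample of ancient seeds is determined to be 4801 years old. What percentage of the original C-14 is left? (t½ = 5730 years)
N/N₀ = (1/2)^(t/t½) = 0.5595 = 55.9%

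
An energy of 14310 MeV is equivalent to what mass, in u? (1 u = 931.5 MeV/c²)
m = E/c² = 15.36 u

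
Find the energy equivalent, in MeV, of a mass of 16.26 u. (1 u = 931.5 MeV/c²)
E = mc² = 15150 MeV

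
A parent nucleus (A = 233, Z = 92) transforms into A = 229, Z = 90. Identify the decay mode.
ΔA = -4, ΔZ = -2 ⇒ alpha decay (α)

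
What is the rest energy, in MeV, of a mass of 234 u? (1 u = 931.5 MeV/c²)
E = mc² = 2.18e5 MeV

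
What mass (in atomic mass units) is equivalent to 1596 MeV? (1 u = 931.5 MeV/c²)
m = E/c² = 1.713 u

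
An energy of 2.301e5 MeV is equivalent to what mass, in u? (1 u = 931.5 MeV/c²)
m = E/c² = 247 u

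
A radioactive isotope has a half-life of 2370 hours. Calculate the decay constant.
λ = ln(2)/t½ = 2.925e-4 hour⁻¹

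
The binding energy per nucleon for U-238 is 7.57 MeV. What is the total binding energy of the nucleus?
B.E. = 7.57 × 238 = 1802 MeV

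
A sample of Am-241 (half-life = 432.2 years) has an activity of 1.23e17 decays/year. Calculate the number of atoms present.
N = A/λ = 7.669e19 atoms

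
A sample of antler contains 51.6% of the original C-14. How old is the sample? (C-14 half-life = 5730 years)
Age = t½ × log₂(1/ratio) = 5470 years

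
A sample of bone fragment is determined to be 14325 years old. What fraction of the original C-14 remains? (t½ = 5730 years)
N/N₀ = (1/2)^(t/t½) = 0.1768 = 17.7%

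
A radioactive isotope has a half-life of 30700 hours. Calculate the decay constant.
λ = ln(2)/t½ = 2.258e-5 hour⁻¹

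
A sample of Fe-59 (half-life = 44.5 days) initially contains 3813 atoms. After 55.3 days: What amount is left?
N = N₀(1/2)^(t/t½) = 1611 atoms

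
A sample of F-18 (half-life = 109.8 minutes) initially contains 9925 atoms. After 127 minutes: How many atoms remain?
N = N₀(1/2)^(t/t½) = 4452 atoms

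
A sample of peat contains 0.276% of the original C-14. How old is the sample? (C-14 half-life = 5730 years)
Age = t½ × log₂(1/ratio) = 48710 years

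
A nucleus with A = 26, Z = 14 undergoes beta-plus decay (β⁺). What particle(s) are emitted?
β⁺: positron (e⁺) + neutrino (νₑ)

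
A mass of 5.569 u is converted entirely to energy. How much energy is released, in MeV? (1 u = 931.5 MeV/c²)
E = mc² = 5188 MeV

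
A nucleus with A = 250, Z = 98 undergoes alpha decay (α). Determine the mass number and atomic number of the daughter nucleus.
Daughter: A = 246, Z = 96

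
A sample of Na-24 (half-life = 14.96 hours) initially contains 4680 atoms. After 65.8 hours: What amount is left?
N = N₀(1/2)^(t/t½) = 221.9 atoms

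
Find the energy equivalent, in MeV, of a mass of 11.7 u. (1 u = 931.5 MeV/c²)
E = mc² = 10900 MeV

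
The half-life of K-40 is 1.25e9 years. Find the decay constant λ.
λ = ln(2)/t½ = 5.545e-10 year⁻¹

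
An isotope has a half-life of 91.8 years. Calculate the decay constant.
λ = ln(2)/t½ = 0.007551 year⁻¹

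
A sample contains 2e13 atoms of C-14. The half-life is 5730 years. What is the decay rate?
A = λN = 2.419e9 decays/year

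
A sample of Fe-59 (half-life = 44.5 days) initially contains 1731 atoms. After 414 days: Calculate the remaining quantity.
N = N₀(1/2)^(t/t½) = 2.74 atoms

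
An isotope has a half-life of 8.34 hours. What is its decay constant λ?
λ = ln(2)/t½ = 0.08311 hour⁻¹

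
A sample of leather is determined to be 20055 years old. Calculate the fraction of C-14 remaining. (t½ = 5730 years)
N/N₀ = (1/2)^(t/t½) = 0.08839 = 8.84%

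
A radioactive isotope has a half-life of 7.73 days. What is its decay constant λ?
λ = ln(2)/t½ = 0.08967 day⁻¹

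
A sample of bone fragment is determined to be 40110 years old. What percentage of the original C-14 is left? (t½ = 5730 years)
N/N₀ = (1/2)^(t/t½) = 0.007812 = 0.781%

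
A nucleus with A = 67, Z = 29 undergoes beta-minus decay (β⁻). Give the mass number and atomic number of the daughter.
Daughter: A = 67, Z = 30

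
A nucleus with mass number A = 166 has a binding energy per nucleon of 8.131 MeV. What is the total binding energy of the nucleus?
B.E. = 8.131 × 166 = 1350 MeV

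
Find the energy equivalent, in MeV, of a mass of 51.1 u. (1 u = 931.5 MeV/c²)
E = mc² = 47600 MeV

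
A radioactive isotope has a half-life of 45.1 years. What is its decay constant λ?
λ = ln(2)/t½ = 0.01537 year⁻¹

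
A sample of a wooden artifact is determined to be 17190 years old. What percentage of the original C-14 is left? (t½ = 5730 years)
N/N₀ = (1/2)^(t/t½) = 0.125 = 12.5%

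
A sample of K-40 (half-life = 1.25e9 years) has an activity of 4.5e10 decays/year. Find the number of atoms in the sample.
N = A/λ = 8.115e19 atoms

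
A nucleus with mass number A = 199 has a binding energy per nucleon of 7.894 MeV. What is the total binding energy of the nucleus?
B.E. = 7.894 × 199 = 1571 MeV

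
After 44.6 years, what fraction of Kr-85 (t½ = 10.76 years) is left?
N/N₀ = (1/2)^(t/t½) = 0.05652 = 5.65%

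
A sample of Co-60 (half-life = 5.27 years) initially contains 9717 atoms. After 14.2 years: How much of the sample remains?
N = N₀(1/2)^(t/t½) = 1501 atoms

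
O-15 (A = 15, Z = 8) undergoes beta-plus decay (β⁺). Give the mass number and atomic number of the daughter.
Daughter: A = 15, Z = 7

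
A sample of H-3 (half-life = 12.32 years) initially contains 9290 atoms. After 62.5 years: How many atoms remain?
N = N₀(1/2)^(t/t½) = 276 atoms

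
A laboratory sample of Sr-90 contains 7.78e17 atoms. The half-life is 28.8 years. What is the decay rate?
A = λN = 1.872e16 decays/year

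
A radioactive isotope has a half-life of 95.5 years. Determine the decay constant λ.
λ = ln(2)/t½ = 0.007258 year⁻¹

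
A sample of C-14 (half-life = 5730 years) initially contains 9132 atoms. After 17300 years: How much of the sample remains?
N = N₀(1/2)^(t/t½) = 1126 atoms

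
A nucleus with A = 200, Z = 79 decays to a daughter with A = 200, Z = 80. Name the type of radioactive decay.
ΔA = 0, ΔZ = +1 ⇒ beta-minus decay (β⁻)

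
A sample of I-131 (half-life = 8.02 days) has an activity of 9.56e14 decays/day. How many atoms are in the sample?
N = A/λ = 1.106e16 atoms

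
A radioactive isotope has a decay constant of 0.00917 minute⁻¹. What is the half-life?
t½ = ln(2)/λ = 75.59 minutes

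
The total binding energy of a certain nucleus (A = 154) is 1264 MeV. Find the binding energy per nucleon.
B.E./A = 1264/154 = 8.208 MeV/nucleon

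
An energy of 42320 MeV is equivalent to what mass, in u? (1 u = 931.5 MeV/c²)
m = E/c² = 45.43 u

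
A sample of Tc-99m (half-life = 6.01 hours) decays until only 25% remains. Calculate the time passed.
t = t½ × log₂(N₀/N) = 12.02 hours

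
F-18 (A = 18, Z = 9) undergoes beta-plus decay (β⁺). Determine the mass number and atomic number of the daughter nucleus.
Daughter: A = 18, Z = 8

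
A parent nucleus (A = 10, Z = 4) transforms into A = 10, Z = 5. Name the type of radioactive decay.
ΔA = 0, ΔZ = +1 ⇒ beta-minus decay (β⁻)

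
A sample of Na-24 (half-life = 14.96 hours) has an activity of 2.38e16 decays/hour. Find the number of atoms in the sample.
N = A/λ = 5.137e17 atoms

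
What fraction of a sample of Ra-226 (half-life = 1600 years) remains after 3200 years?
N/N₀ = (1/2)^(t/t½) = 0.25 = 25%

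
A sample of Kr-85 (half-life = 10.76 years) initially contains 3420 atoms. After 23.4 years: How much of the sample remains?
N = N₀(1/2)^(t/t½) = 757.5 atoms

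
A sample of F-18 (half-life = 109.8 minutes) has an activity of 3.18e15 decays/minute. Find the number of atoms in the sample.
N = A/λ = 5.037e17 atoms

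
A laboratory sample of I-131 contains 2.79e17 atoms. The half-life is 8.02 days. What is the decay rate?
A = λN = 2.411e16 decays/day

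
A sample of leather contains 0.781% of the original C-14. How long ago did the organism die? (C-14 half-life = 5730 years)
Age = t½ × log₂(1/ratio) = 40110 years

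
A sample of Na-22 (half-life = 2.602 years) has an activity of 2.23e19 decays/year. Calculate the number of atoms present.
N = A/λ = 8.371e19 atoms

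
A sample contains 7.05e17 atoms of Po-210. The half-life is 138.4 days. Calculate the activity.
A = λN = 3.531e15 decays/day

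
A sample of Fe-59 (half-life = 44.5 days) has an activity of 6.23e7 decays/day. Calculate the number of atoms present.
N = A/λ = 4e9 atoms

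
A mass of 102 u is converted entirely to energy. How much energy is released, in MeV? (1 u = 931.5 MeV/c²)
E = mc² = 95010 MeV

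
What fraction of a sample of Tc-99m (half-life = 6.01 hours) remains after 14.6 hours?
N/N₀ = (1/2)^(t/t½) = 0.1857 = 18.6%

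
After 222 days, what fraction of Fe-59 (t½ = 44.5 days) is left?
N/N₀ = (1/2)^(t/t½) = 0.03149 = 3.15%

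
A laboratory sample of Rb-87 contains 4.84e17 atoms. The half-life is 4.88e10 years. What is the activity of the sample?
A = λN = 6.875e6 decays/year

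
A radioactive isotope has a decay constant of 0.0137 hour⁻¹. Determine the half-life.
t½ = ln(2)/λ = 50.59 hours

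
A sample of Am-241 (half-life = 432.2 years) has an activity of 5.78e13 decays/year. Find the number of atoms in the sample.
N = A/λ = 3.604e16 atoms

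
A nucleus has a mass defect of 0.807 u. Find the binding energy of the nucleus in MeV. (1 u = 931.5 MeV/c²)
B.E. = Δm × 931.5 = 751.7 MeV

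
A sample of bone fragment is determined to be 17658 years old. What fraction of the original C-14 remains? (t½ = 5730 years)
N/N₀ = (1/2)^(t/t½) = 0.1181 = 11.8%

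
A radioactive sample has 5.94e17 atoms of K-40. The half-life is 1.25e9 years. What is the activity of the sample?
A = λN = 3.294e8 decays/year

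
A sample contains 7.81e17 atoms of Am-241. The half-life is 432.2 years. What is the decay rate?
A = λN = 1.253e15 decays/year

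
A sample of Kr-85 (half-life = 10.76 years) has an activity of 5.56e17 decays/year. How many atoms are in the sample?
N = A/λ = 8.631e18 atoms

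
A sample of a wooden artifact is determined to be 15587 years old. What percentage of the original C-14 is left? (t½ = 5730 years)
N/N₀ = (1/2)^(t/t½) = 0.1517 = 15.2%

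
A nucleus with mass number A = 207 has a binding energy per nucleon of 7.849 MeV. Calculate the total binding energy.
B.E. = 7.849 × 207 = 1625 MeV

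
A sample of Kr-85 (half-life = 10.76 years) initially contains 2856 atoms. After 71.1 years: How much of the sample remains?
N = N₀(1/2)^(t/t½) = 29.28 atoms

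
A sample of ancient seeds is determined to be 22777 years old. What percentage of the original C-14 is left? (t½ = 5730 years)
N/N₀ = (1/2)^(t/t½) = 0.06359 = 6.36%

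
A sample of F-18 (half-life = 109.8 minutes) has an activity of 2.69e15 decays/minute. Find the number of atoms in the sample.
N = A/λ = 4.261e17 atoms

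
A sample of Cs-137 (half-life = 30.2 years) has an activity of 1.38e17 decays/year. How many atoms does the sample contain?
N = A/λ = 6.013e18 atoms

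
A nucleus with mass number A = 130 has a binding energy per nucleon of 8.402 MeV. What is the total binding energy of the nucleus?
B.E. = 8.402 × 130 = 1092 MeV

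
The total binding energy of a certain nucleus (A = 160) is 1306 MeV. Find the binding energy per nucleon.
B.E./A = 1306/160 = 8.162 MeV/nucleon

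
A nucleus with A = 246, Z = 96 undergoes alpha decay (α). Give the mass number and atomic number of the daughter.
Daughter: A = 242, Z = 94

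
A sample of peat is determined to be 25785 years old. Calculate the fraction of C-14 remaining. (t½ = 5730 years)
N/N₀ = (1/2)^(t/t½) = 0.04419 = 4.42%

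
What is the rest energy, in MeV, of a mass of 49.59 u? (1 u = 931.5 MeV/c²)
E = mc² = 46190 MeV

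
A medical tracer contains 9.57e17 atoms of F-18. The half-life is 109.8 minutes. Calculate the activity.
A = λN = 6.041e15 decays/minute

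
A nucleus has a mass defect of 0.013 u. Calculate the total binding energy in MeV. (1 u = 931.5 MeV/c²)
B.E. = Δm × 931.5 = 12.11 MeV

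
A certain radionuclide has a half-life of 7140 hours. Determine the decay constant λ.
λ = ln(2)/t½ = 9.708e-5 hour⁻¹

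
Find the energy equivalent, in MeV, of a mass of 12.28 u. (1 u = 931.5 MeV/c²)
E = mc² = 11440 MeV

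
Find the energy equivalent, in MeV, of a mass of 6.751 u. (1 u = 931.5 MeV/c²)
E = mc² = 6289 MeV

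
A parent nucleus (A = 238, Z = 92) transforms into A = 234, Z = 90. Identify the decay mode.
ΔA = -4, ΔZ = -2 ⇒ alpha decay (α)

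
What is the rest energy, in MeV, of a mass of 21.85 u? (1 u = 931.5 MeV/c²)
E = mc² = 20350 MeV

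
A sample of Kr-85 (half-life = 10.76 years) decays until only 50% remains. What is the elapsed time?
t = t½ × log₂(N₀/N) = 10.76 years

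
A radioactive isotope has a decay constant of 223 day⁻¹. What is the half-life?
t½ = ln(2)/λ = 0.003108 days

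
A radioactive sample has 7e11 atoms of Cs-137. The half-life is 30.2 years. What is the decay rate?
A = λN = 1.607e10 decays/year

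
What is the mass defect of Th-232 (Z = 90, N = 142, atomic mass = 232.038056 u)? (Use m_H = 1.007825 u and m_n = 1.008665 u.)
Δm = Z·m_H + N·m_n − M = 1.897 u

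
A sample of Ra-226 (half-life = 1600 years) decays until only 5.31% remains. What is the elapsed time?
t = t½ × log₂(N₀/N) = 6776 years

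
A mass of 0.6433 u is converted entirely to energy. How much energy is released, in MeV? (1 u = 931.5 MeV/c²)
E = mc² = 599.2 MeV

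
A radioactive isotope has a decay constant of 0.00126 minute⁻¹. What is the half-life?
t½ = ln(2)/λ = 550.1 minutes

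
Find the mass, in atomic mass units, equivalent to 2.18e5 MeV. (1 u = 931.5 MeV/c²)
m = E/c² = 234 u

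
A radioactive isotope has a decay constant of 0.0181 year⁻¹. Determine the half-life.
t½ = ln(2)/λ = 38.3 years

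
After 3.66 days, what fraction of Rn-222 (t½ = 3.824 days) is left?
N/N₀ = (1/2)^(t/t½) = 0.5151 = 51.5%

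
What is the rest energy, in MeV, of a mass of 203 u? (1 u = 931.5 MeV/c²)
E = mc² = 1.891e5 MeV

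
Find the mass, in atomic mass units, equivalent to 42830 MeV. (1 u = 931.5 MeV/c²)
m = E/c² = 45.98 u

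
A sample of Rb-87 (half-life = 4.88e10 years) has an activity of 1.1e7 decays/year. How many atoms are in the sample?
N = A/λ = 7.744e17 atoms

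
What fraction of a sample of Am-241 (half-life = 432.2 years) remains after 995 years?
N/N₀ = (1/2)^(t/t½) = 0.2028 = 20.3%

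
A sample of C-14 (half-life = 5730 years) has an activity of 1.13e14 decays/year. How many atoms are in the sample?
N = A/λ = 9.341e17 atoms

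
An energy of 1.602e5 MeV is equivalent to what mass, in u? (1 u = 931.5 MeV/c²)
m = E/c² = 172 u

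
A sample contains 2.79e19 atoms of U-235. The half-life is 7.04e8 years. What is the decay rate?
A = λN = 2.747e10 decays/year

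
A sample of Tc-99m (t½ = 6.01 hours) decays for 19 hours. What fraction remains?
N/N₀ = (1/2)^(t/t½) = 0.1118 = 11.2%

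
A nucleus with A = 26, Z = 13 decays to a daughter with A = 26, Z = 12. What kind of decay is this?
ΔA = 0, ΔZ = -1 ⇒ beta-plus decay (β⁺) or electron capture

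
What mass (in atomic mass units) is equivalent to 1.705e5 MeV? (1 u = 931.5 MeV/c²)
m = E/c² = 183 u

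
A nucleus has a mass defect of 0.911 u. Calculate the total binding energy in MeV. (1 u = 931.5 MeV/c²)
B.E. = Δm × 931.5 = 848.6 MeV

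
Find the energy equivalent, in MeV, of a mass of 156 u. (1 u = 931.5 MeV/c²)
E = mc² = 1.453e5 MeV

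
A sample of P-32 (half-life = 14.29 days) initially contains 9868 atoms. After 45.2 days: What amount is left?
N = N₀(1/2)^(t/t½) = 1102 atoms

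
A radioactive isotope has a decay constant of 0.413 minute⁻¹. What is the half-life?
t½ = ln(2)/λ = 1.678 minutes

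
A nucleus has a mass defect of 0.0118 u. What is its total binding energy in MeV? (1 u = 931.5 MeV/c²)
B.E. = Δm × 931.5 = 10.99 MeV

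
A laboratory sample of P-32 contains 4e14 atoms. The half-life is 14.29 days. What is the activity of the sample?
A = λN = 1.94e13 decays/day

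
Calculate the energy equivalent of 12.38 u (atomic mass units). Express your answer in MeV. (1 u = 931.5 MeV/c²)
E = mc² = 11530 MeV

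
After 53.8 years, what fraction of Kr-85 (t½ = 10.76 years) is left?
N/N₀ = (1/2)^(t/t½) = 0.03125 = 3.12%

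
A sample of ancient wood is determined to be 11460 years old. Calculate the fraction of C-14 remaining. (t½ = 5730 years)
N/N₀ = (1/2)^(t/t½) = 0.25 = 25%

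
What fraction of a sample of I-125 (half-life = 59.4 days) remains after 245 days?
N/N₀ = (1/2)^(t/t½) = 0.05733 = 5.73%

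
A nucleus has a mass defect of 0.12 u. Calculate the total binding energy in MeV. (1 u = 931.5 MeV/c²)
B.E. = Δm × 931.5 = 111.8 MeV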